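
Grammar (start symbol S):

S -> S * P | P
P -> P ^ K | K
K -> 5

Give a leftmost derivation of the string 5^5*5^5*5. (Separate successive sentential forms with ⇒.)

S ⇒ S*P   [S -> S * P]
S*P ⇒ S*P*P   [S -> S * P]
S*P*P ⇒ P*P*P   [S -> P]
P*P*P ⇒ P^K*P*P   [P -> P ^ K]
P^K*P*P ⇒ K^K*P*P   [P -> K]
K^K*P*P ⇒ 5^K*P*P   [K -> 5]
5^K*P*P ⇒ 5^5*P*P   [K -> 5]
5^5*P*P ⇒ 5^5*P^K*P   [P -> P ^ K]
5^5*P^K*P ⇒ 5^5*K^K*P   [P -> K]
5^5*K^K*P ⇒ 5^5*5^K*P   [K -> 5]
5^5*5^K*P ⇒ 5^5*5^5*P   [K -> 5]
5^5*5^5*P ⇒ 5^5*5^5*K   [P -> K]
5^5*5^5*K ⇒ 5^5*5^5*5   [K -> 5]

S⇒S*P⇒S*P*P⇒P*P*P⇒P^K*P*P⇒K^K*P*P⇒5^K*P*P⇒5^5*P*P⇒5^5*P^K*P⇒5^5*K^K*P⇒5^5*5^K*P⇒5^5*5^5*P⇒5^5*5^5*K⇒5^5*5^5*5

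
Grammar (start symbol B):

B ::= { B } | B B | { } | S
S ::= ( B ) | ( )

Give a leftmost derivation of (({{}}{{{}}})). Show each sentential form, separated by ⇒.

B⇒S⇒(B)⇒(S)⇒((B))⇒((BB))⇒(({B}B))⇒(({{}}B))⇒(({{}}{B}))⇒(({{}}{{B}}))⇒(({{}}{{{}}}))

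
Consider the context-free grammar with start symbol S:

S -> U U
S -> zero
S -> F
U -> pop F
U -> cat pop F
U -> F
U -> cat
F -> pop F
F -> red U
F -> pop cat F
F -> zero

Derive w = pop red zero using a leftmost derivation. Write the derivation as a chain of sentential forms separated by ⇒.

S ⇒ F ⇒ pop F ⇒ pop red U ⇒ pop red F ⇒ pop red zero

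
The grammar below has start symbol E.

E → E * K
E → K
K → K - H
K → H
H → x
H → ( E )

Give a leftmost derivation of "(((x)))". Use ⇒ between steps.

E ⇒ K   [E → K]
K ⇒ H   [K → H]
H ⇒ (E)   [H → ( E )]
(E) ⇒ (K)   [E → K]
(K) ⇒ (H)   [K → H]
(H) ⇒ ((E))   [H → ( E )]
((E)) ⇒ ((K))   [E → K]
((K)) ⇒ ((H))   [K → H]
((H)) ⇒ (((E)))   [H → ( E )]
(((E))) ⇒ (((K)))   [E → K]
(((K))) ⇒ (((H)))   [K → H]
(((H))) ⇒ (((x)))   [H → x]

E ⇒ K ⇒ H ⇒ (E) ⇒ (K) ⇒ (H) ⇒ ((E)) ⇒ ((K)) ⇒ ((H)) ⇒ (((E))) ⇒ (((K))) ⇒ (((H))) ⇒ (((x)))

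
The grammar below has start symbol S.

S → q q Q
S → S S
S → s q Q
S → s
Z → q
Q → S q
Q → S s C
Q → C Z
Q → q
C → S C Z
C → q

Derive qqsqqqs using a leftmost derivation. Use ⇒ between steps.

S⇒SS⇒qqQS⇒qqCZS⇒qqSCZZS⇒qqsCZZS⇒qqsqZZS⇒qqsqqZS⇒qqsqqqS⇒qqsqqqs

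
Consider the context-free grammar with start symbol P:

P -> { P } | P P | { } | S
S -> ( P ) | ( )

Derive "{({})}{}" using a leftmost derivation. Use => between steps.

P => PP   [P -> P P]
PP => {P}P   [P -> { P }]
{P}P => {S}P   [P -> S]
{S}P => {(P)}P   [S -> ( P )]
{(P)}P => {({})}P   [P -> { }]
{({})}P => {({})}{}   [P -> { }]

P => PP => {P}P => {S}P => {(P)}P => {({})}P => {({})}{}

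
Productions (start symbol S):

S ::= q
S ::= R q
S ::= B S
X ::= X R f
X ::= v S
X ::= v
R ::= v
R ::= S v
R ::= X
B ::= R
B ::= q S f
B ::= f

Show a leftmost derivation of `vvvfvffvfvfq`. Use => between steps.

S => Rq => Xq => XRfq => XRfRfq => XRfRfRfq => vRfRfRfq => vXfRfRfq => vXRffRfRfq => vXRfRffRfRfq => vvRfRffRfRfq => vvvfRffRfRfq => vvvfvffRfRfq => vvvfvffvfRfq => vvvfvffvfvfq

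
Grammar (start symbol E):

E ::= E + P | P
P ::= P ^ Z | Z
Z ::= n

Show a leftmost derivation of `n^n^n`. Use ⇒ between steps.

E ⇒ P ⇒ P^Z ⇒ P^Z^Z ⇒ Z^Z^Z ⇒ n^Z^Z ⇒ n^n^Z ⇒ n^n^n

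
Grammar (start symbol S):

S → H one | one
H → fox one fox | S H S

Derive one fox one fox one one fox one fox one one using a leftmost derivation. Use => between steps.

S => H one => S H S one => H one H S one => S H S one H S one => one H S one H S one => one fox one fox S one H S one => one fox one fox one one H S one => one fox one fox one one fox one fox S one => one fox one fox one one fox one fox one one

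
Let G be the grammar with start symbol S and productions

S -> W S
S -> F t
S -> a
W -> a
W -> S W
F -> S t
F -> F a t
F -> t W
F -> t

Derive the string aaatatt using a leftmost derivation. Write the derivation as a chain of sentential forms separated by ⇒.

S ⇒ WS ⇒ SWS ⇒ WSWS ⇒ aSWS ⇒ aaWS ⇒ aaaS ⇒ aaaFt ⇒ aaaFatt ⇒ aaatatt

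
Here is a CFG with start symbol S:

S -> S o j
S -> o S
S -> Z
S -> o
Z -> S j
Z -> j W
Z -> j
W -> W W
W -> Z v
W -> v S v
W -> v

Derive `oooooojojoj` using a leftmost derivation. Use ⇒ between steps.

S⇒oS⇒oSoj⇒oSojoj⇒ooSojoj⇒oooSojoj⇒ooooSojoj⇒ooooSojojoj⇒oooooojojoj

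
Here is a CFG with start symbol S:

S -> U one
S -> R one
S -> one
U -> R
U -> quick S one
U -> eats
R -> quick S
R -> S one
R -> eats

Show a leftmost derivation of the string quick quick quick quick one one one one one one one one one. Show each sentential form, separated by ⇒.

S ⇒ R one ⇒ quick S one ⇒ quick R one one ⇒ quick quick S one one ⇒ quick quick R one one one ⇒ quick quick S one one one one ⇒ quick quick U one one one one one ⇒ quick quick quick S one one one one one one ⇒ quick quick quick U one one one one one one one ⇒ quick quick quick quick S one one one one one one one one ⇒ quick quick quick quick one one one one one one one one one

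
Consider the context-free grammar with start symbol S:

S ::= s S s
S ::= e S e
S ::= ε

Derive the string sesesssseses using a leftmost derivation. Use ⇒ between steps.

S ⇒ sSs ⇒ seSes ⇒ sesSses ⇒ seseSeses ⇒ sesesSseses ⇒ sesessSsseses ⇒ sesesssseses

S ⇒ sSs   [S ::= s S s]
sSs ⇒ seSes   [S ::= e S e]
seSes ⇒ sesSses   [S ::= s S s]
sesSses ⇒ seseSeses   [S ::= e S e]
seseSeses ⇒ sesesSseses   [S ::= s S s]
sesesSseses ⇒ sesessSsseses   [S ::= s S s]
sesessSsseses ⇒ sesesssseses   [S ::= ε]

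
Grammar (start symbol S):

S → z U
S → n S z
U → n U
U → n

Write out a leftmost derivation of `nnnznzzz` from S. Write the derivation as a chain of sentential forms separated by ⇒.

S ⇒ nSz ⇒ nnSzz ⇒ nnnSzzz ⇒ nnnzUzzz ⇒ nnnznzzz

S ⇒ nSz   [S → n S z]
nSz ⇒ nnSzz   [S → n S z]
nnSzz ⇒ nnnSzzz   [S → n S z]
nnnSzzz ⇒ nnnzUzzz   [S → z U]
nnnzUzzz ⇒ nnnznzzz   [U → n]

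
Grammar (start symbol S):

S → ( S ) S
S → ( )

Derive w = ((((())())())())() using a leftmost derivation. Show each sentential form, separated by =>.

S => (S)S => ((S)S)S => (((S)S)S)S => ((((S)S)S)S)S => ((((())S)S)S)S => ((((())())S)S)S => ((((())())())S)S => ((((())())())())S => ((((())())())())()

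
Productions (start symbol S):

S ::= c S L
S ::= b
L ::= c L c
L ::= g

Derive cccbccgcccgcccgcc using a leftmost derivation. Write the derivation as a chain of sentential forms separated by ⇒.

S ⇒ cSL ⇒ ccSLL ⇒ cccSLLL ⇒ cccbLLL ⇒ cccbcLcLL ⇒ cccbccLccLL ⇒ cccbccgccLL ⇒ cccbccgcccLcL ⇒ cccbccgcccgcL ⇒ cccbccgcccgccLc ⇒ cccbccgcccgcccLcc ⇒ cccbccgcccgcccgcc

S ⇒ cSL   [S ::= c S L]
cSL ⇒ ccSLL   [S ::= c S L]
ccSLL ⇒ cccSLLL   [S ::= c S L]
cccSLLL ⇒ cccbLLL   [S ::= b]
cccbLLL ⇒ cccbcLcLL   [L ::= c L c]
cccbcLcLL ⇒ cccbccLccLL   [L ::= c L c]
cccbccLccLL ⇒ cccbccgccLL   [L ::= g]
cccbccgccLL ⇒ cccbccgcccLcL   [L ::= c L c]
cccbccgcccLcL ⇒ cccbccgcccgcL   [L ::= g]
cccbccgcccgcL ⇒ cccbccgcccgccLc   [L ::= c L c]
cccbccgcccgccLc ⇒ cccbccgcccgcccLcc   [L ::= c L c]
cccbccgcccgcccLcc ⇒ cccbccgcccgcccgcc   [L ::= g]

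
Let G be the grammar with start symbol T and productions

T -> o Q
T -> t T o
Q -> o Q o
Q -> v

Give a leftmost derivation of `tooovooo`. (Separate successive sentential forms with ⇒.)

T ⇒ tTo ⇒ toQo ⇒ tooQoo ⇒ toooQooo ⇒ tooovooo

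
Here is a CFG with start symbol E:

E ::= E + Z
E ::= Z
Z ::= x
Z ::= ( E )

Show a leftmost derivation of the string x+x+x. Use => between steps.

E => E+Z => E+Z+Z => Z+Z+Z => x+Z+Z => x+x+Z => x+x+x

E => E+Z   [E ::= E + Z]
E+Z => E+Z+Z   [E ::= E + Z]
E+Z+Z => Z+Z+Z   [E ::= Z]
Z+Z+Z => x+Z+Z   [Z ::= x]
x+Z+Z => x+x+Z   [Z ::= x]
x+x+Z => x+x+x   [Z ::= x]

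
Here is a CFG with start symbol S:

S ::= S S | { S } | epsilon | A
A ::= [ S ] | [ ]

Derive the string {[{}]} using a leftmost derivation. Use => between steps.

S=>{S}=>{A}=>{[S]}=>{[{S}]}=>{[{}]}

S => {S}   [S ::= { S }]
{S} => {A}   [S ::= A]
{A} => {[S]}   [A ::= [ S ]]
{[S]} => {[{S}]}   [S ::= { S }]
{[{S}]} => {[{}]}   [S ::= epsilon]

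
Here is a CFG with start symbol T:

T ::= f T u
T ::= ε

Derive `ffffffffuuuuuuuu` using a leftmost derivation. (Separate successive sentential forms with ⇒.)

T⇒fTu⇒ffTuu⇒fffTuuu⇒ffffTuuuu⇒fffffTuuuuu⇒ffffffTuuuuuu⇒fffffffTuuuuuuu⇒ffffffffTuuuuuuuu⇒ffffffffuuuuuuuu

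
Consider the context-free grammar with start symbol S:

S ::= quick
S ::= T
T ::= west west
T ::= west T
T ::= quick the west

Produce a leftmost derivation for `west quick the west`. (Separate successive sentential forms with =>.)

S => T => west T => west quick the west

S => T   [S ::= T]
T => west T   [T ::= west T]
west T => west quick the west   [T ::= quick the west]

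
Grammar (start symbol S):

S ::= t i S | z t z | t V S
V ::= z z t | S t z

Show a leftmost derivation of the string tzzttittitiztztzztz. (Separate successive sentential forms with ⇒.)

S ⇒ tVS ⇒ tzztS ⇒ tzzttiS ⇒ tzzttitVS ⇒ tzzttitStzS ⇒ tzzttittiStzS ⇒ tzzttittitiStzS ⇒ tzzttittitiztztzS ⇒ tzzttittitiztztzztz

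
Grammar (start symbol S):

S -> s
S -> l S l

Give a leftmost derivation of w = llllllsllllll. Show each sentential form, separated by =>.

S => lSl   [S -> l S l]
lSl => llSll   [S -> l S l]
llSll => lllSlll   [S -> l S l]
lllSlll => llllSllll   [S -> l S l]
llllSllll => lllllSlllll   [S -> l S l]
lllllSlllll => llllllSllllll   [S -> l S l]
llllllSllllll => llllllsllllll   [S -> s]

S => lSl => llSll => lllSlll => llllSllll => lllllSlllll => llllllSllllll => llllllsllllll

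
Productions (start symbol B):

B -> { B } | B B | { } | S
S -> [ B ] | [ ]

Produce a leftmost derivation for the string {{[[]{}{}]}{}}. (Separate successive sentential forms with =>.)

B => {B}   [B -> { B }]
{B} => {BB}   [B -> B B]
{BB} => {{B}B}   [B -> { B }]
{{B}B} => {{S}B}   [B -> S]
{{S}B} => {{[B]}B}   [S -> [ B ]]
{{[B]}B} => {{[BB]}B}   [B -> B B]
{{[BB]}B} => {{[BBB]}B}   [B -> B B]
{{[BBB]}B} => {{[SBB]}B}   [B -> S]
{{[SBB]}B} => {{[[]BB]}B}   [S -> [ ]]
{{[[]BB]}B} => {{[[]{}B]}B}   [B -> { }]
{{[[]{}B]}B} => {{[[]{}{}]}B}   [B -> { }]
{{[[]{}{}]}B} => {{[[]{}{}]}{}}   [B -> { }]

B => {B} => {BB} => {{B}B} => {{S}B} => {{[B]}B} => {{[BB]}B} => {{[BBB]}B} => {{[SBB]}B} => {{[[]BB]}B} => {{[[]{}B]}B} => {{[[]{}{}]}B} => {{[[]{}{}]}{}}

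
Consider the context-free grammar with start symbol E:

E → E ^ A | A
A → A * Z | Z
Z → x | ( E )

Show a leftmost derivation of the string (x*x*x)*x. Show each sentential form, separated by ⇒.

E ⇒ A ⇒ A*Z ⇒ Z*Z ⇒ (E)*Z ⇒ (A)*Z ⇒ (A*Z)*Z ⇒ (A*Z*Z)*Z ⇒ (Z*Z*Z)*Z ⇒ (x*Z*Z)*Z ⇒ (x*x*Z)*Z ⇒ (x*x*x)*Z ⇒ (x*x*x)*x

E ⇒ A   [E → A]
A ⇒ A*Z   [A → A * Z]
A*Z ⇒ Z*Z   [A → Z]
Z*Z ⇒ (E)*Z   [Z → ( E )]
(E)*Z ⇒ (A)*Z   [E → A]
(A)*Z ⇒ (A*Z)*Z   [A → A * Z]
(A*Z)*Z ⇒ (A*Z*Z)*Z   [A → A * Z]
(A*Z*Z)*Z ⇒ (Z*Z*Z)*Z   [A → Z]
(Z*Z*Z)*Z ⇒ (x*Z*Z)*Z   [Z → x]
(x*Z*Z)*Z ⇒ (x*x*Z)*Z   [Z → x]
(x*x*Z)*Z ⇒ (x*x*x)*Z   [Z → x]
(x*x*x)*Z ⇒ (x*x*x)*x   [Z → x]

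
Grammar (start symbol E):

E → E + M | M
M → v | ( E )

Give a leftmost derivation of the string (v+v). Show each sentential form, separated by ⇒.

E ⇒ M ⇒ (E) ⇒ (E+M) ⇒ (M+M) ⇒ (v+M) ⇒ (v+v)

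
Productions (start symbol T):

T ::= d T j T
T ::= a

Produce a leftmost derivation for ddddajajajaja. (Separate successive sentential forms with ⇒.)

T ⇒ dTjT ⇒ ddTjTjT ⇒ dddTjTjTjT ⇒ ddddTjTjTjTjT ⇒ ddddajTjTjTjT ⇒ ddddajajTjTjT ⇒ ddddajajajTjT ⇒ ddddajajajajT ⇒ ddddajajajaja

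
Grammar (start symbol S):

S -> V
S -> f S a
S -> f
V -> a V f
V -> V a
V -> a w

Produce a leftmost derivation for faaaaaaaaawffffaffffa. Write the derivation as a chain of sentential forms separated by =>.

S => fSa => fVa => faVfa => faaVffa => faaaVfffa => faaaaVffffa => faaaaVaffffa => faaaaaVfaffffa => faaaaaaVffaffffa => faaaaaaaVfffaffffa => faaaaaaaaVffffaffffa => faaaaaaaaawffffaffffa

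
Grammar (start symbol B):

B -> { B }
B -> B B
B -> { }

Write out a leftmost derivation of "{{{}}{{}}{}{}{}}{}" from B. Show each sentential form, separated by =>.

B => BB => {B}B => {BB}B => {BBB}B => {BBBB}B => {{B}BBB}B => {{{}}BBB}B => {{{}}{B}BB}B => {{{}}{{}}BB}B => {{{}}{{}}BBB}B => {{{}}{{}}{}BB}B => {{{}}{{}}{}{}B}B => {{{}}{{}}{}{}{}}B => {{{}}{{}}{}{}{}}{}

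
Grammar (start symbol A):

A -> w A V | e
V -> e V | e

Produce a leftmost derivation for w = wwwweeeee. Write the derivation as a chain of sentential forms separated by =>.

A => wAV   [A -> w A V]
wAV => wwAVV   [A -> w A V]
wwAVV => wwwAVVV   [A -> w A V]
wwwAVVV => wwwwAVVVV   [A -> w A V]
wwwwAVVVV => wwwweVVVV   [A -> e]
wwwweVVVV => wwwweeVVV   [V -> e]
wwwweeVVV => wwwweeeVV   [V -> e]
wwwweeeVV => wwwweeeeV   [V -> e]
wwwweeeeV => wwwweeeee   [V -> e]

A=>wAV=>wwAVV=>wwwAVVV=>wwwwAVVVV=>wwwweVVVV=>wwwweeVVV=>wwwweeeVV=>wwwweeeeV=>wwwweeeee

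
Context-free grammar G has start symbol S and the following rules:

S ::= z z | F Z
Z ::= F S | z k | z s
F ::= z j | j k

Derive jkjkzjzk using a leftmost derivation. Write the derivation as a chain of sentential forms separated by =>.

S => FZ => jkZ => jkFS => jkjkS => jkjkFZ => jkjkzjZ => jkjkzjzk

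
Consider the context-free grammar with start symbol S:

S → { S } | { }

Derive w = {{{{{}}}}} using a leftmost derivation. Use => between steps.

S => {S} => {{S}} => {{{S}}} => {{{{S}}}} => {{{{{}}}}}

S => {S}   [S → { S }]
{S} => {{S}}   [S → { S }]
{{S}} => {{{S}}}   [S → { S }]
{{{S}}} => {{{{S}}}}   [S → { S }]
{{{{S}}}} => {{{{{}}}}}   [S → { }]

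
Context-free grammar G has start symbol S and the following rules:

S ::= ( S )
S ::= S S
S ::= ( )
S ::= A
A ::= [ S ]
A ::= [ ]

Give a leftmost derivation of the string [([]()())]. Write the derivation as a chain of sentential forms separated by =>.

S => A => [S] => [(S)] => [(SS)] => [(SSS)] => [(ASS)] => [([]SS)] => [([]()S)] => [([]()())]

S => A   [S ::= A]
A => [S]   [A ::= [ S ]]
[S] => [(S)]   [S ::= ( S )]
[(S)] => [(SS)]   [S ::= S S]
[(SS)] => [(SSS)]   [S ::= S S]
[(SSS)] => [(ASS)]   [S ::= A]
[(ASS)] => [([]SS)]   [A ::= [ ]]
[([]SS)] => [([]()S)]   [S ::= ( )]
[([]()S)] => [([]()())]   [S ::= ( )]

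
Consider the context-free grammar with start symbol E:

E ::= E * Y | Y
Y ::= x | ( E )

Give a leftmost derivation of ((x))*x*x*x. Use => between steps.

E=>E*Y=>E*Y*Y=>E*Y*Y*Y=>Y*Y*Y*Y=>(E)*Y*Y*Y=>(Y)*Y*Y*Y=>((E))*Y*Y*Y=>((Y))*Y*Y*Y=>((x))*Y*Y*Y=>((x))*x*Y*Y=>((x))*x*x*Y=>((x))*x*x*x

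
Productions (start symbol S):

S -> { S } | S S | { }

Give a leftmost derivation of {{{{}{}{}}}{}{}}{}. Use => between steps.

S => SS => {S}S => {SS}S => {SSS}S => {{S}SS}S => {{{S}}SS}S => {{{SS}}SS}S => {{{SSS}}SS}S => {{{{}SS}}SS}S => {{{{}{}S}}SS}S => {{{{}{}{}}}SS}S => {{{{}{}{}}}{}S}S => {{{{}{}{}}}{}{}}S => {{{{}{}{}}}{}{}}{}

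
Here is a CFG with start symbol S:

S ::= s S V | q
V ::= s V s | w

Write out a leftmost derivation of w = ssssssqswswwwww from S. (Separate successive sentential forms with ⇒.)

S ⇒ sSV ⇒ ssSVV ⇒ sssSVVV ⇒ ssssSVVVV ⇒ sssssSVVVVV ⇒ ssssssSVVVVVV ⇒ ssssssqVVVVVV ⇒ ssssssqsVsVVVVV ⇒ ssssssqswsVVVVV ⇒ ssssssqswswVVVV ⇒ ssssssqswswwVVV ⇒ ssssssqswswwwVV ⇒ ssssssqswswwwwV ⇒ ssssssqswswwwww

S ⇒ sSV   [S ::= s S V]
sSV ⇒ ssSVV   [S ::= s S V]
ssSVV ⇒ sssSVVV   [S ::= s S V]
sssSVVV ⇒ ssssSVVVV   [S ::= s S V]
ssssSVVVV ⇒ sssssSVVVVV   [S ::= s S V]
sssssSVVVVV ⇒ ssssssSVVVVVV   [S ::= s S V]
ssssssSVVVVVV ⇒ ssssssqVVVVVV   [S ::= q]
ssssssqVVVVVV ⇒ ssssssqsVsVVVVV   [V ::= s V s]
ssssssqsVsVVVVV ⇒ ssssssqswsVVVVV   [V ::= w]
ssssssqswsVVVVV ⇒ ssssssqswswVVVV   [V ::= w]
ssssssqswswVVVV ⇒ ssssssqswswwVVV   [V ::= w]
ssssssqswswwVVV ⇒ ssssssqswswwwVV   [V ::= w]
ssssssqswswwwVV ⇒ ssssssqswswwwwV   [V ::= w]
ssssssqswswwwwV ⇒ ssssssqswswwwww   [V ::= w]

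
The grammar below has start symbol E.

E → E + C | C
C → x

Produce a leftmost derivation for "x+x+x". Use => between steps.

E => E+C   [E → E + C]
E+C => E+C+C   [E → E + C]
E+C+C => C+C+C   [E → C]
C+C+C => x+C+C   [C → x]
x+C+C => x+x+C   [C → x]
x+x+C => x+x+x   [C → x]

E=>E+C=>E+C+C=>C+C+C=>x+C+C=>x+x+C=>x+x+x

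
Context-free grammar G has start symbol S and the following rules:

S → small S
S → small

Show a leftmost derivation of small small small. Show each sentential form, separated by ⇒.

S ⇒ small S ⇒ small small S ⇒ small small small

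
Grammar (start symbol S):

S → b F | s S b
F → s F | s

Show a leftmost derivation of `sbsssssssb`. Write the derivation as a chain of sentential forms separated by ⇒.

S ⇒ sSb ⇒ sbFb ⇒ sbsFb ⇒ sbssFb ⇒ sbsssFb ⇒ sbssssFb ⇒ sbsssssFb ⇒ sbssssssFb ⇒ sbsssssssb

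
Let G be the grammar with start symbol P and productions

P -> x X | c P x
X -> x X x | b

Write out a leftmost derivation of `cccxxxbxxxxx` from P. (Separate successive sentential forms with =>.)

P => cPx => ccPxx => cccPxxx => cccxXxxx => cccxxXxxxx => cccxxxXxxxxx => cccxxxbxxxxx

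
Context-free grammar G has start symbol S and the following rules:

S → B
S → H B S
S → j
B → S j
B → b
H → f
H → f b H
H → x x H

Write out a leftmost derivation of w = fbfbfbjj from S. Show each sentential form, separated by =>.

S => HBS   [S → H B S]
HBS => fBS   [H → f]
fBS => fbS   [B → b]
fbS => fbB   [S → B]
fbB => fbSj   [B → S j]
fbSj => fbHBSj   [S → H B S]
fbHBSj => fbfbHBSj   [H → f b H]
fbfbHBSj => fbfbfBSj   [H → f]
fbfbfBSj => fbfbfbSj   [B → b]
fbfbfbSj => fbfbfbjj   [S → j]

S => HBS => fBS => fbS => fbB => fbSj => fbHBSj => fbfbHBSj => fbfbfBSj => fbfbfbSj => fbfbfbjj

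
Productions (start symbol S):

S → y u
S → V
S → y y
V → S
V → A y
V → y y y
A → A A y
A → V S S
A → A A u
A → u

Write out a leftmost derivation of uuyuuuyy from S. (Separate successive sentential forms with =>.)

S=>V=>Ay=>AAyy=>AAuAyy=>AAyAuAyy=>uAyAuAyy=>uuyAuAyy=>uuyuuAyy=>uuyuuuyy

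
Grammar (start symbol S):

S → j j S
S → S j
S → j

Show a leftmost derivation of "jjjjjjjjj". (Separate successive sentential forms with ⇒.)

S ⇒ jjS   [S → j j S]
jjS ⇒ jjjjS   [S → j j S]
jjjjS ⇒ jjjjSj   [S → S j]
jjjjSj ⇒ jjjjSjj   [S → S j]
jjjjSjj ⇒ jjjjjjSjj   [S → j j S]
jjjjjjSjj ⇒ jjjjjjjjj   [S → j]

S ⇒ jjS ⇒ jjjjS ⇒ jjjjSj ⇒ jjjjSjj ⇒ jjjjjjSjj ⇒ jjjjjjjjj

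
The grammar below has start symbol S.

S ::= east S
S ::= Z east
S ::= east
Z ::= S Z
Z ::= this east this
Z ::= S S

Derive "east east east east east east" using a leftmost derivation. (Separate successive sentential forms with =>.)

S => east S   [S ::= east S]
east S => east Z east   [S ::= Z east]
east Z east => east S S east   [Z ::= S S]
east S S east => east east S east   [S ::= east]
east east S east => east east east S east   [S ::= east S]
east east east S east => east east east east S east   [S ::= east S]
east east east east S east => east east east east east east   [S ::= east]

S => east S => east Z east => east S S east => east east S east => east east east S east => east east east east S east => east east east east east east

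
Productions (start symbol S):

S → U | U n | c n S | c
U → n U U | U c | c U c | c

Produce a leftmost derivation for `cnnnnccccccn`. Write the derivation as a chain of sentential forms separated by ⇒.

S ⇒ cnS ⇒ cnUn ⇒ cnnUUn ⇒ cnnnUUUn ⇒ cnnnnUUUUn ⇒ cnnnncUcUUUn ⇒ cnnnncccUUUn ⇒ cnnnnccccUUn ⇒ cnnnncccccUn ⇒ cnnnnccccccn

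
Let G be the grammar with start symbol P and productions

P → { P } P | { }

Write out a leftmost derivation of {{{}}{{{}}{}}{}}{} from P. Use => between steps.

P=>{P}P=>{{P}P}P=>{{{}}P}P=>{{{}}{P}P}P=>{{{}}{{P}P}P}P=>{{{}}{{{}}P}P}P=>{{{}}{{{}}{}}P}P=>{{{}}{{{}}{}}{}}P=>{{{}}{{{}}{}}{}}{}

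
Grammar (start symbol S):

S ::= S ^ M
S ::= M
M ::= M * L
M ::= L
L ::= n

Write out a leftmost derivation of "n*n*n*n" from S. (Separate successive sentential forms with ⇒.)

S ⇒ M ⇒ M*L ⇒ M*L*L ⇒ M*L*L*L ⇒ L*L*L*L ⇒ n*L*L*L ⇒ n*n*L*L ⇒ n*n*n*L ⇒ n*n*n*n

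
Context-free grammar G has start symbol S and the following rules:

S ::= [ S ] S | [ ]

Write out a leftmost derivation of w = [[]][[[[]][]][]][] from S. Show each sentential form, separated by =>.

S => [S]S => [[]]S => [[]][S]S => [[]][[S]S]S => [[]][[[S]S]S]S => [[]][[[[]]S]S]S => [[]][[[[]][]]S]S => [[]][[[[]][]][]]S => [[]][[[[]][]][]][]

S => [S]S   [S ::= [ S ] S]
[S]S => [[]]S   [S ::= [ ]]
[[]]S => [[]][S]S   [S ::= [ S ] S]
[[]][S]S => [[]][[S]S]S   [S ::= [ S ] S]
[[]][[S]S]S => [[]][[[S]S]S]S   [S ::= [ S ] S]
[[]][[[S]S]S]S => [[]][[[[]]S]S]S   [S ::= [ ]]
[[]][[[[]]S]S]S => [[]][[[[]][]]S]S   [S ::= [ ]]
[[]][[[[]][]]S]S => [[]][[[[]][]][]]S   [S ::= [ ]]
[[]][[[[]][]][]]S => [[]][[[[]][]][]][]   [S ::= [ ]]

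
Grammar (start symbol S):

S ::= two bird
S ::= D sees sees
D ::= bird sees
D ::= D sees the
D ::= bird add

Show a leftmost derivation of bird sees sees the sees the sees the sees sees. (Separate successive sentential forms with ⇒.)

S ⇒ D sees sees   [S ::= D sees sees]
D sees sees ⇒ D sees the sees sees   [D ::= D sees the]
D sees the sees sees ⇒ D sees the sees the sees sees   [D ::= D sees the]
D sees the sees the sees sees ⇒ D sees the sees the sees the sees sees   [D ::= D sees the]
D sees the sees the sees the sees sees ⇒ bird sees sees the sees the sees the sees sees   [D ::= bird sees]

S ⇒ D sees sees ⇒ D sees the sees sees ⇒ D sees the sees the sees sees ⇒ D sees the sees the sees the sees sees ⇒ bird sees sees the sees the sees the sees sees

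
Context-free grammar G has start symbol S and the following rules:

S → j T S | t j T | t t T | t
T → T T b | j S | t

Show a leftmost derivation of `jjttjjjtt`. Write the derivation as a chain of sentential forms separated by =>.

S => jTS => jjSS => jjtS => jjttjT => jjttjjS => jjttjjjTS => jjttjjjtS => jjttjjjtt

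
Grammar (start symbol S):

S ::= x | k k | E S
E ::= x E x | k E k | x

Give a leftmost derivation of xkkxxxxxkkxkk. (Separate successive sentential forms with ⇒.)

S ⇒ ES ⇒ xExS ⇒ xkEkxS ⇒ xkkEkkxS ⇒ xkkxExkkxS ⇒ xkkxxExxkkxS ⇒ xkkxxxxxkkxS ⇒ xkkxxxxxkkxkk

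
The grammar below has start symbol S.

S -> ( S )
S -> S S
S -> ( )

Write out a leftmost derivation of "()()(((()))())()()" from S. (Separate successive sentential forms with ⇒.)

S ⇒ SS ⇒ SSS ⇒ ()SS ⇒ ()SSS ⇒ ()()SS ⇒ ()()SSS ⇒ ()()(S)SS ⇒ ()()(SS)SS ⇒ ()()((S)S)SS ⇒ ()()(((S))S)SS ⇒ ()()(((()))S)SS ⇒ ()()(((()))())SS ⇒ ()()(((()))())()S ⇒ ()()(((()))())()()

S ⇒ SS   [S -> S S]
SS ⇒ SSS   [S -> S S]
SSS ⇒ ()SS   [S -> ( )]
()SS ⇒ ()SSS   [S -> S S]
()SSS ⇒ ()()SS   [S -> ( )]
()()SS ⇒ ()()SSS   [S -> S S]
()()SSS ⇒ ()()(S)SS   [S -> ( S )]
()()(S)SS ⇒ ()()(SS)SS   [S -> S S]
()()(SS)SS ⇒ ()()((S)S)SS   [S -> ( S )]
()()((S)S)SS ⇒ ()()(((S))S)SS   [S -> ( S )]
()()(((S))S)SS ⇒ ()()(((()))S)SS   [S -> ( )]
()()(((()))S)SS ⇒ ()()(((()))())SS   [S -> ( )]
()()(((()))())SS ⇒ ()()(((()))())()S   [S -> ( )]
()()(((()))())()S ⇒ ()()(((()))())()()   [S -> ( )]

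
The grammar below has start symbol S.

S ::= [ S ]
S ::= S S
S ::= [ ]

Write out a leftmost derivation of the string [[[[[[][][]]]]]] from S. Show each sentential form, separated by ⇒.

S ⇒ [S]   [S ::= [ S ]]
[S] ⇒ [[S]]   [S ::= [ S ]]
[[S]] ⇒ [[[S]]]   [S ::= [ S ]]
[[[S]]] ⇒ [[[[S]]]]   [S ::= [ S ]]
[[[[S]]]] ⇒ [[[[[S]]]]]   [S ::= [ S ]]
[[[[[S]]]]] ⇒ [[[[[SS]]]]]   [S ::= S S]
[[[[[SS]]]]] ⇒ [[[[[[]S]]]]]   [S ::= [ ]]
[[[[[[]S]]]]] ⇒ [[[[[[]SS]]]]]   [S ::= S S]
[[[[[[]SS]]]]] ⇒ [[[[[[][]S]]]]]   [S ::= [ ]]
[[[[[[][]S]]]]] ⇒ [[[[[[][][]]]]]]   [S ::= [ ]]

S ⇒ [S] ⇒ [[S]] ⇒ [[[S]]] ⇒ [[[[S]]]] ⇒ [[[[[S]]]]] ⇒ [[[[[SS]]]]] ⇒ [[[[[[]S]]]]] ⇒ [[[[[[]SS]]]]] ⇒ [[[[[[][]S]]]]] ⇒ [[[[[[][][]]]]]]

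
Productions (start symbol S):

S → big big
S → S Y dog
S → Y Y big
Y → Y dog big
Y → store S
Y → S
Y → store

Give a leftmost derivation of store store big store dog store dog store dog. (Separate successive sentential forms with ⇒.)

S ⇒ S Y dog ⇒ S Y dog Y dog ⇒ S Y dog Y dog Y dog ⇒ Y Y big Y dog Y dog Y dog ⇒ store Y big Y dog Y dog Y dog ⇒ store store big Y dog Y dog Y dog ⇒ store store big store dog Y dog Y dog ⇒ store store big store dog store dog Y dog ⇒ store store big store dog store dog store dog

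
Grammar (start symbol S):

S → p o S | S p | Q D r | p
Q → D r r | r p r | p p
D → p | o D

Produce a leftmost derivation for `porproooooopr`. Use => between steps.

S=>poS=>poQDr=>porprDr=>porproDr=>porprooDr=>porproooDr=>porprooooDr=>porproooooDr=>porprooooooDr=>porproooooopr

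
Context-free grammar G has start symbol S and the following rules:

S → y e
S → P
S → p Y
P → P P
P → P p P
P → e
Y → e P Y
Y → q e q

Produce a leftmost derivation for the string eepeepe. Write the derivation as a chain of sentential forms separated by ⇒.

S⇒P⇒PpP⇒PPpP⇒PpPPpP⇒PPpPPpP⇒ePpPPpP⇒eepPPpP⇒eepePpP⇒eepeepP⇒eepeepe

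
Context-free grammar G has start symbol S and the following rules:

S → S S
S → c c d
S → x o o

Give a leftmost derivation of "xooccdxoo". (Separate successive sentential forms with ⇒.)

S ⇒ SS   [S → S S]
SS ⇒ xooS   [S → x o o]
xooS ⇒ xooSS   [S → S S]
xooSS ⇒ xooccdS   [S → c c d]
xooccdS ⇒ xooccdxoo   [S → x o o]

S ⇒ SS ⇒ xooS ⇒ xooSS ⇒ xooccdS ⇒ xooccdxoo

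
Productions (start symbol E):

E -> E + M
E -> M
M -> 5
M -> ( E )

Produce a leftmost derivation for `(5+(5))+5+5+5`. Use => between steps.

E => E+M => E+M+M => E+M+M+M => M+M+M+M => (E)+M+M+M => (E+M)+M+M+M => (M+M)+M+M+M => (5+M)+M+M+M => (5+(E))+M+M+M => (5+(M))+M+M+M => (5+(5))+M+M+M => (5+(5))+5+M+M => (5+(5))+5+5+M => (5+(5))+5+5+5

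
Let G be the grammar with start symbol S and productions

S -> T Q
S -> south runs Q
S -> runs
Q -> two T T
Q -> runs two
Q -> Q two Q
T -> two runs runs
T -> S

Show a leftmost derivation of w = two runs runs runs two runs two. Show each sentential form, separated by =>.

S => T Q => S Q => T Q Q => two runs runs Q Q => two runs runs runs two Q => two runs runs runs two runs two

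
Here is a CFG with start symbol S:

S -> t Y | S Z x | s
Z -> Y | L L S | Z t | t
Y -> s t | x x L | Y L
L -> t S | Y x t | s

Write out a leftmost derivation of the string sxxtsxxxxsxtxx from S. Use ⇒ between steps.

S ⇒ SZx ⇒ sZx ⇒ sYx ⇒ sxxLx ⇒ sxxtSx ⇒ sxxtSZxx ⇒ sxxtsZxx ⇒ sxxtsYxx ⇒ sxxtsxxLxx ⇒ sxxtsxxYxtxx ⇒ sxxtsxxxxLxtxx ⇒ sxxtsxxxxsxtxx

S ⇒ SZx   [S -> S Z x]
SZx ⇒ sZx   [S -> s]
sZx ⇒ sYx   [Z -> Y]
sYx ⇒ sxxLx   [Y -> x x L]
sxxLx ⇒ sxxtSx   [L -> t S]
sxxtSx ⇒ sxxtSZxx   [S -> S Z x]
sxxtSZxx ⇒ sxxtsZxx   [S -> s]
sxxtsZxx ⇒ sxxtsYxx   [Z -> Y]
sxxtsYxx ⇒ sxxtsxxLxx   [Y -> x x L]
sxxtsxxLxx ⇒ sxxtsxxYxtxx   [L -> Y x t]
sxxtsxxYxtxx ⇒ sxxtsxxxxLxtxx   [Y -> x x L]
sxxtsxxxxLxtxx ⇒ sxxtsxxxxsxtxx   [L -> s]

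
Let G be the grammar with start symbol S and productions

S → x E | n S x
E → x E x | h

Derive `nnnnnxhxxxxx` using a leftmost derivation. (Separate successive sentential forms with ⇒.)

S ⇒ nSx   [S → n S x]
nSx ⇒ nnSxx   [S → n S x]
nnSxx ⇒ nnnSxxx   [S → n S x]
nnnSxxx ⇒ nnnnSxxxx   [S → n S x]
nnnnSxxxx ⇒ nnnnnSxxxxx   [S → n S x]
nnnnnSxxxxx ⇒ nnnnnxExxxxx   [S → x E]
nnnnnxExxxxx ⇒ nnnnnxhxxxxx   [E → h]

S⇒nSx⇒nnSxx⇒nnnSxxx⇒nnnnSxxxx⇒nnnnnSxxxxx⇒nnnnnxExxxxx⇒nnnnnxhxxxxx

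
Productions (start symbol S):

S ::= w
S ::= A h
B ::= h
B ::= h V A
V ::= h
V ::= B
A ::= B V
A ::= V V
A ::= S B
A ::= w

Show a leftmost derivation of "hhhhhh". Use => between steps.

S => Ah => VVh => BVh => hVAVh => hhAVh => hhBVVh => hhhVVh => hhhhVh => hhhhhh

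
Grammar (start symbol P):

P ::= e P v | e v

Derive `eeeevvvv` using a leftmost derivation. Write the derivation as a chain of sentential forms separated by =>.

P=>ePv=>eePvv=>eeePvvv=>eeeevvvv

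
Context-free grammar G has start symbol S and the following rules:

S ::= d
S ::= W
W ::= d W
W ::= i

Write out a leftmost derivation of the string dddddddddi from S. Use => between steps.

S => W => dW => ddW => dddW => ddddW => dddddW => ddddddW => dddddddW => ddddddddW => dddddddddW => dddddddddi

S => W   [S ::= W]
W => dW   [W ::= d W]
dW => ddW   [W ::= d W]
ddW => dddW   [W ::= d W]
dddW => ddddW   [W ::= d W]
ddddW => dddddW   [W ::= d W]
dddddW => ddddddW   [W ::= d W]
ddddddW => dddddddW   [W ::= d W]
dddddddW => ddddddddW   [W ::= d W]
ddddddddW => dddddddddW   [W ::= d W]
dddddddddW => dddddddddi   [W ::= i]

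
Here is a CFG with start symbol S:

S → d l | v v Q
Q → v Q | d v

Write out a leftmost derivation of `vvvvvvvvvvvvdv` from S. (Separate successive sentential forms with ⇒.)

S ⇒ vvQ   [S → v v Q]
vvQ ⇒ vvvQ   [Q → v Q]
vvvQ ⇒ vvvvQ   [Q → v Q]
vvvvQ ⇒ vvvvvQ   [Q → v Q]
vvvvvQ ⇒ vvvvvvQ   [Q → v Q]
vvvvvvQ ⇒ vvvvvvvQ   [Q → v Q]
vvvvvvvQ ⇒ vvvvvvvvQ   [Q → v Q]
vvvvvvvvQ ⇒ vvvvvvvvvQ   [Q → v Q]
vvvvvvvvvQ ⇒ vvvvvvvvvvQ   [Q → v Q]
vvvvvvvvvvQ ⇒ vvvvvvvvvvvQ   [Q → v Q]
vvvvvvvvvvvQ ⇒ vvvvvvvvvvvvQ   [Q → v Q]
vvvvvvvvvvvvQ ⇒ vvvvvvvvvvvvdv   [Q → d v]

S ⇒ vvQ ⇒ vvvQ ⇒ vvvvQ ⇒ vvvvvQ ⇒ vvvvvvQ ⇒ vvvvvvvQ ⇒ vvvvvvvvQ ⇒ vvvvvvvvvQ ⇒ vvvvvvvvvvQ ⇒ vvvvvvvvvvvQ ⇒ vvvvvvvvvvvvQ ⇒ vvvvvvvvvvvvdv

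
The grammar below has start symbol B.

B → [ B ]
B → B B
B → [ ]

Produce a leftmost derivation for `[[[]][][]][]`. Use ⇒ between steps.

B⇒BB⇒[B]B⇒[BB]B⇒[BBB]B⇒[[B]BB]B⇒[[[]]BB]B⇒[[[]][]B]B⇒[[[]][][]]B⇒[[[]][][]][]

B ⇒ BB   [B → B B]
BB ⇒ [B]B   [B → [ B ]]
[B]B ⇒ [BB]B   [B → B B]
[BB]B ⇒ [BBB]B   [B → B B]
[BBB]B ⇒ [[B]BB]B   [B → [ B ]]
[[B]BB]B ⇒ [[[]]BB]B   [B → [ ]]
[[[]]BB]B ⇒ [[[]][]B]B   [B → [ ]]
[[[]][]B]B ⇒ [[[]][][]]B   [B → [ ]]
[[[]][][]]B ⇒ [[[]][][]][]   [B → [ ]]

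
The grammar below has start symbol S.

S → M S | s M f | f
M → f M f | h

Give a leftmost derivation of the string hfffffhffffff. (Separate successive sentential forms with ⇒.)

S ⇒ MS   [S → M S]
MS ⇒ hS   [M → h]
hS ⇒ hMS   [S → M S]
hMS ⇒ hfMfS   [M → f M f]
hfMfS ⇒ hffMffS   [M → f M f]
hffMffS ⇒ hfffMfffS   [M → f M f]
hfffMfffS ⇒ hffffMffffS   [M → f M f]
hffffMffffS ⇒ hfffffMfffffS   [M → f M f]
hfffffMfffffS ⇒ hfffffhfffffS   [M → h]
hfffffhfffffS ⇒ hfffffhffffff   [S → f]

S⇒MS⇒hS⇒hMS⇒hfMfS⇒hffMffS⇒hfffMfffS⇒hffffMffffS⇒hfffffMfffffS⇒hfffffhfffffS⇒hfffffhffffff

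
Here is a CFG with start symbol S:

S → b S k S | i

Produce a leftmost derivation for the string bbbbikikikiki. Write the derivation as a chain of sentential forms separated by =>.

S=>bSkS=>bbSkSkS=>bbbSkSkSkS=>bbbbSkSkSkSkS=>bbbbikSkSkSkS=>bbbbikikSkSkS=>bbbbikikikSkS=>bbbbikikikikS=>bbbbikikikiki

S => bSkS   [S → b S k S]
bSkS => bbSkSkS   [S → b S k S]
bbSkSkS => bbbSkSkSkS   [S → b S k S]
bbbSkSkSkS => bbbbSkSkSkSkS   [S → b S k S]
bbbbSkSkSkSkS => bbbbikSkSkSkS   [S → i]
bbbbikSkSkSkS => bbbbikikSkSkS   [S → i]
bbbbikikSkSkS => bbbbikikikSkS   [S → i]
bbbbikikikSkS => bbbbikikikikS   [S → i]
bbbbikikikikS => bbbbikikikiki   [S → i]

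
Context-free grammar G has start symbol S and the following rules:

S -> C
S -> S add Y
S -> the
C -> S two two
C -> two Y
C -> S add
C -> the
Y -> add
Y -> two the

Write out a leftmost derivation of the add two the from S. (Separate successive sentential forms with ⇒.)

S ⇒ S add Y   [S -> S add Y]
S add Y ⇒ the add Y   [S -> the]
the add Y ⇒ the add two the   [Y -> two the]

S ⇒ S add Y ⇒ the add Y ⇒ the add two the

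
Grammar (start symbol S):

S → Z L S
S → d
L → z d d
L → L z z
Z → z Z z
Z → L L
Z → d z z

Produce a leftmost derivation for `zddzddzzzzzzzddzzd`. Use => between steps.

S => ZLS => LLLS => zddLLS => zddLzzLS => zddLzzzzLS => zddLzzzzzzLS => zddzddzzzzzzLS => zddzddzzzzzzLzzS => zddzddzzzzzzzddzzS => zddzddzzzzzzzddzzd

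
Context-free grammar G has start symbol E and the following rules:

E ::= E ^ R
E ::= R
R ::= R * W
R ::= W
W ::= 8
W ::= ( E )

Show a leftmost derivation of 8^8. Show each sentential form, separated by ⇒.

E⇒E^R⇒R^R⇒W^R⇒8^R⇒8^W⇒8^8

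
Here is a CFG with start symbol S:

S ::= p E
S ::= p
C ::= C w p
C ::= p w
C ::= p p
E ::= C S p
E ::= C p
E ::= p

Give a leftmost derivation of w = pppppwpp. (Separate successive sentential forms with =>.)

S => pE   [S ::= p E]
pE => pCSp   [E ::= C S p]
pCSp => pppSp   [C ::= p p]
pppSp => ppppEp   [S ::= p E]
ppppEp => ppppCpp   [E ::= C p]
ppppCpp => pppppwpp   [C ::= p w]

S => pE => pCSp => pppSp => ppppEp => ppppCpp => pppppwpp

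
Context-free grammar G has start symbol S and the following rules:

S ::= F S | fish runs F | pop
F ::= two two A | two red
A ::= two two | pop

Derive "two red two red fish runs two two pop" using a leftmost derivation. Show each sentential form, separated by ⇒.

S ⇒ F S ⇒ two red S ⇒ two red F S ⇒ two red two red S ⇒ two red two red fish runs F ⇒ two red two red fish runs two two A ⇒ two red two red fish runs two two pop

S ⇒ F S   [S ::= F S]
F S ⇒ two red S   [F ::= two red]
two red S ⇒ two red F S   [S ::= F S]
two red F S ⇒ two red two red S   [F ::= two red]
two red two red S ⇒ two red two red fish runs F   [S ::= fish runs F]
two red two red fish runs F ⇒ two red two red fish runs two two A   [F ::= two two A]
two red two red fish runs two two A ⇒ two red two red fish runs two two pop   [A ::= pop]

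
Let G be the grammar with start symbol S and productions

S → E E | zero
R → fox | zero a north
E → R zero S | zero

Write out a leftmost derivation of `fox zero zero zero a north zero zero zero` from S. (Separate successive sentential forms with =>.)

S => E E   [S → E E]
E E => R zero S E   [E → R zero S]
R zero S E => fox zero S E   [R → fox]
fox zero S E => fox zero zero E   [S → zero]
fox zero zero E => fox zero zero R zero S   [E → R zero S]
fox zero zero R zero S => fox zero zero zero a north zero S   [R → zero a north]
fox zero zero zero a north zero S => fox zero zero zero a north zero E E   [S → E E]
fox zero zero zero a north zero E E => fox zero zero zero a north zero zero E   [E → zero]
fox zero zero zero a north zero zero E => fox zero zero zero a north zero zero zero   [E → zero]

S => E E => R zero S E => fox zero S E => fox zero zero E => fox zero zero R zero S => fox zero zero zero a north zero S => fox zero zero zero a north zero E E => fox zero zero zero a north zero zero E => fox zero zero zero a north zero zero zero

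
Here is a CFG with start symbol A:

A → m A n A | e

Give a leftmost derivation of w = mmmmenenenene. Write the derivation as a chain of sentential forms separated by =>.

A => mAnA   [A → m A n A]
mAnA => mmAnAnA   [A → m A n A]
mmAnAnA => mmmAnAnAnA   [A → m A n A]
mmmAnAnAnA => mmmmAnAnAnAnA   [A → m A n A]
mmmmAnAnAnAnA => mmmmenAnAnAnA   [A → e]
mmmmenAnAnAnA => mmmmenenAnAnA   [A → e]
mmmmenenAnAnA => mmmmenenenAnA   [A → e]
mmmmenenenAnA => mmmmenenenenA   [A → e]
mmmmenenenenA => mmmmenenenene   [A → e]

A => mAnA => mmAnAnA => mmmAnAnAnA => mmmmAnAnAnAnA => mmmmenAnAnAnA => mmmmenenAnAnA => mmmmenenenAnA => mmmmenenenenA => mmmmenenenene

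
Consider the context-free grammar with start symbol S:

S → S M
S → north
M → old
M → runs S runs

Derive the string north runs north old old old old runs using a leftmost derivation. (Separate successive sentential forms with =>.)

S => S M => north M => north runs S runs => north runs S M runs => north runs S M M runs => north runs S M M M runs => north runs S M M M M runs => north runs north M M M M runs => north runs north old M M M runs => north runs north old old M M runs => north runs north old old old M runs => north runs north old old old old runs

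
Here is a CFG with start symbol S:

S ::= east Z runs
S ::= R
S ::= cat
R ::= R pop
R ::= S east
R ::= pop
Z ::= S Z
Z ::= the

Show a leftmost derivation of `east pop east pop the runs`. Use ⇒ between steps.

S ⇒ east Z runs ⇒ east S Z runs ⇒ east R Z runs ⇒ east S east Z runs ⇒ east R east Z runs ⇒ east pop east Z runs ⇒ east pop east S Z runs ⇒ east pop east R Z runs ⇒ east pop east pop Z runs ⇒ east pop east pop the runs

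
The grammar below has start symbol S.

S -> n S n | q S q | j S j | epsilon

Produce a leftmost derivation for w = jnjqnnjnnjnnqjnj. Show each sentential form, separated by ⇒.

S ⇒ jSj ⇒ jnSnj ⇒ jnjSjnj ⇒ jnjqSqjnj ⇒ jnjqnSnqjnj ⇒ jnjqnnSnnqjnj ⇒ jnjqnnjSjnnqjnj ⇒ jnjqnnjnSnjnnqjnj ⇒ jnjqnnjnnjnnqjnj

S ⇒ jSj   [S -> j S j]
jSj ⇒ jnSnj   [S -> n S n]
jnSnj ⇒ jnjSjnj   [S -> j S j]
jnjSjnj ⇒ jnjqSqjnj   [S -> q S q]
jnjqSqjnj ⇒ jnjqnSnqjnj   [S -> n S n]
jnjqnSnqjnj ⇒ jnjqnnSnnqjnj   [S -> n S n]
jnjqnnSnnqjnj ⇒ jnjqnnjSjnnqjnj   [S -> j S j]
jnjqnnjSjnnqjnj ⇒ jnjqnnjnSnjnnqjnj   [S -> n S n]
jnjqnnjnSnjnnqjnj ⇒ jnjqnnjnnjnnqjnj   [S -> epsilon]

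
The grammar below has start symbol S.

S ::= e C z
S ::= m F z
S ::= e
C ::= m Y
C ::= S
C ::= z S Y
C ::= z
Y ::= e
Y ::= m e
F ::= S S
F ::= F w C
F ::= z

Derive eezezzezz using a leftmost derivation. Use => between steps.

S=>eCz=>eSz=>eeCzz=>eezSYzz=>eezeCzYzz=>eezezzYzz=>eezezzezz

S => eCz   [S ::= e C z]
eCz => eSz   [C ::= S]
eSz => eeCzz   [S ::= e C z]
eeCzz => eezSYzz   [C ::= z S Y]
eezSYzz => eezeCzYzz   [S ::= e C z]
eezeCzYzz => eezezzYzz   [C ::= z]
eezezzYzz => eezezzezz   [Y ::= e]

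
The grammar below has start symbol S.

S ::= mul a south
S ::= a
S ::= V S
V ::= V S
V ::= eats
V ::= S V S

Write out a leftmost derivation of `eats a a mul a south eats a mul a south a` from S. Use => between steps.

S => V S => V S S => V S S S => V S S S S => eats S S S S => eats a S S S => eats a a S S => eats a a V S S => eats a a S V S S S => eats a a mul a south V S S S => eats a a mul a south eats S S S => eats a a mul a south eats a S S => eats a a mul a south eats a mul a south S => eats a a mul a south eats a mul a south a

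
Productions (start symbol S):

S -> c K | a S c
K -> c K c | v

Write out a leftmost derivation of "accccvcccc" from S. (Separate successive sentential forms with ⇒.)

S ⇒ aSc   [S -> a S c]
aSc ⇒ acKc   [S -> c K]
acKc ⇒ accKcc   [K -> c K c]
accKcc ⇒ acccKccc   [K -> c K c]
acccKccc ⇒ accccKcccc   [K -> c K c]
accccKcccc ⇒ accccvcccc   [K -> v]

S⇒aSc⇒acKc⇒accKcc⇒acccKccc⇒accccKcccc⇒accccvcccc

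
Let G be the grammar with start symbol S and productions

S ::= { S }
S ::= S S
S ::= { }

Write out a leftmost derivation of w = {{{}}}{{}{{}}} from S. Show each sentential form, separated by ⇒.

S ⇒ SS ⇒ {S}S ⇒ {{S}}S ⇒ {{{}}}S ⇒ {{{}}}{S} ⇒ {{{}}}{SS} ⇒ {{{}}}{{}S} ⇒ {{{}}}{{}{S}} ⇒ {{{}}}{{}{{}}}

S ⇒ SS   [S ::= S S]
SS ⇒ {S}S   [S ::= { S }]
{S}S ⇒ {{S}}S   [S ::= { S }]
{{S}}S ⇒ {{{}}}S   [S ::= { }]
{{{}}}S ⇒ {{{}}}{S}   [S ::= { S }]
{{{}}}{S} ⇒ {{{}}}{SS}   [S ::= S S]
{{{}}}{SS} ⇒ {{{}}}{{}S}   [S ::= { }]
{{{}}}{{}S} ⇒ {{{}}}{{}{S}}   [S ::= { S }]
{{{}}}{{}{S}} ⇒ {{{}}}{{}{{}}}   [S ::= { }]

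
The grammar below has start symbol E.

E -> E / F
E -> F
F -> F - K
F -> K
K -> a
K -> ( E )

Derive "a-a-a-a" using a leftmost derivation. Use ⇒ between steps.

E ⇒ F ⇒ F-K ⇒ F-K-K ⇒ F-K-K-K ⇒ K-K-K-K ⇒ a-K-K-K ⇒ a-a-K-K ⇒ a-a-a-K ⇒ a-a-a-a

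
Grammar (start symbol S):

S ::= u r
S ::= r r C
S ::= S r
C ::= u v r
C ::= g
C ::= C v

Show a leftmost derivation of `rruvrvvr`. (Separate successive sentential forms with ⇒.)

S ⇒ Sr ⇒ rrCr ⇒ rrCvr ⇒ rrCvvr ⇒ rruvrvvr

S ⇒ Sr   [S ::= S r]
Sr ⇒ rrCr   [S ::= r r C]
rrCr ⇒ rrCvr   [C ::= C v]
rrCvr ⇒ rrCvvr   [C ::= C v]
rrCvvr ⇒ rruvrvvr   [C ::= u v r]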